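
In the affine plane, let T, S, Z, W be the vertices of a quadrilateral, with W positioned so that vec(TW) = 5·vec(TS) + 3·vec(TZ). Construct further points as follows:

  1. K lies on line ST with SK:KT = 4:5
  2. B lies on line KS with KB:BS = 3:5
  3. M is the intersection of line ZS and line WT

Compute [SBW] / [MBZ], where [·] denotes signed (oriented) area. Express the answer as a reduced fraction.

[SBW]:[MBZ] = 24/5

Work in coordinates with T = (0, 0), S = (1, 0), Z = (0, 1), W = (5, 3).
1. K lies on line ST with SK:KT = 4:5 ⇒ K = (5/9, 0)
2. B lies on line KS with KB:BS = 3:5 ⇒ B = (13/18, 0)
3. M is the intersection of line ZS and line WT ⇒ M = (5/8, 3/8)
2·[SBW] = -5/6, 2·[MBZ] = -25/144
[SBW]:[MBZ] = -5/6:-25/144 = 24/5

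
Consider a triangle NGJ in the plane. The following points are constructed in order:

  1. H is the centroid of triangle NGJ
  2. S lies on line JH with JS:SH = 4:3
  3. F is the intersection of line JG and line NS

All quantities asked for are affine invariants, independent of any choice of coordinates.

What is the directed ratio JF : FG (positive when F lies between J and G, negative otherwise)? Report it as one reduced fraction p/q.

JF:FG = 4/13

Set N = (0, 0), G = (1, 0), J = (0, 1); any affine frame gives the same invariant.
1. H is the centroid of triangle NGJ ⇒ H = (1/3, 1/3)
2. S lies on line JH with JS:SH = 4:3 ⇒ S = (4/21, 13/21)
3. F is the intersection of line JG and line NS ⇒ F = (4/17, 13/17)
F = J + t·(G−J) with t = 4/17, so JF:FG = t:(1−t) = 4/17:13/17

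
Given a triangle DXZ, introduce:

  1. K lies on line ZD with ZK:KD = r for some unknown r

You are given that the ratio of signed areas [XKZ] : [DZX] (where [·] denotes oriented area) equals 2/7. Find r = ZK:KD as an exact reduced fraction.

r = 2/5

Work in coordinates with D = (0, 0), X = (1, 0), Z = (0, 1).
1. With ZK:KD = r, write λ = r/(r+1) so K = Z + λ·(D−Z); K is affine-linear in λ
Every point depending on K is an affine combination of K and λ-independent points, so each such coordinate is linear in λ; the λ² term in each signed area is a multiple of (D−Z)×(D−Z) = 0, so 2·[XKZ] and 2·[DZX] are each linear in λ. Evaluating at λ=0 and λ=1:
  2·[XKZ] = −λ,   2·[DZX] = -1
So [XKZ]:[DZX] = (−λ) / (-1). Setting this equal to 2/7:
  −λ = 2/7·(-1)  ⇒  λ = 2/7
Then r = λ/(1−λ) = (2/7)/(5/7) = 2/5. Check: with r = 2/5, K = (0, 5/7) and [XKZ]:[DZX] = 2/7 as required.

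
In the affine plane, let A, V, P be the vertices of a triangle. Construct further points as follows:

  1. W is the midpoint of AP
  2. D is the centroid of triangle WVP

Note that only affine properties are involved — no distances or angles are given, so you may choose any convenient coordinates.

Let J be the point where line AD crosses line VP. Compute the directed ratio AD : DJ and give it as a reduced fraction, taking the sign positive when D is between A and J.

AD:DJ = 5

Set A = (0, 0), V = (1, 0), P = (0, 1); any affine frame gives the same invariant.
1. W is the midpoint of AP ⇒ W = (0, 1/2)
2. D is the centroid of triangle WVP ⇒ D = (1/3, 1/2)
line AD meets VP at J = (2/5, 3/5)
D = A + t·(J−A) with t = 5/6, so AD:DJ = 5/6:1/6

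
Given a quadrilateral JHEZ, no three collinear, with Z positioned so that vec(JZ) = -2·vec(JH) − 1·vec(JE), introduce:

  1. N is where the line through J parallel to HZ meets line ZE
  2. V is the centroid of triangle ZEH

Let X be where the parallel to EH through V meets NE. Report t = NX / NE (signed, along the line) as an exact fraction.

Assign J = (0, 0), H = (1, 0), E = (0, 1), Z = (-2, -1) — the answer is frame-independent, so this choice is without loss of generality.
1. N is where the line through J parallel to HZ meets line ZE ⇒ N = (-3/2, -1/2)
2. V is the centroid of triangle ZEH ⇒ V = (-1/3, 0)
through V parallel to EH: direction (1, -1); meets NE at X = (-2/3, 1/3)
X = N + t·(E−N) with t = 5/9

t = 5/9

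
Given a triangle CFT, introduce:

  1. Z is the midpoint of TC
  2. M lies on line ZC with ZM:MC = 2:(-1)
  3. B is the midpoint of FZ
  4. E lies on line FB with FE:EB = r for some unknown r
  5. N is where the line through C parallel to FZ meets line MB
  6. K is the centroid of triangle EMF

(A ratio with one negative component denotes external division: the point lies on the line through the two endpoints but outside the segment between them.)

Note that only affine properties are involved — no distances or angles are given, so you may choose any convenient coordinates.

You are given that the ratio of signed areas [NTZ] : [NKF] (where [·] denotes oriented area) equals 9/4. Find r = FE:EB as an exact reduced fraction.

r = 1/2

Choose coordinates C = (0, 0), F = (1, 0), T = (0, 1).
1. Z is the midpoint of TC ⇒ Z = (0, 1/2)
2. M lies on line ZC with ZM:MC = 2:(-1) ⇒ M = (0, -1/2)
3. B is the midpoint of FZ ⇒ B = (1/2, 1/4)
4. With FE:EB = r, write λ = r/(r+1) so E = F + λ·(B−F); E is affine-linear in λ
5. N is where the line through C parallel to FZ meets line MB ⇒ N = (1/4, -1/8)
6. K is the centroid of triangle EMF ⇒ K is an affine combination of earlier points and hence also affine-linear in λ
Every point depending on E is an affine combination of E and λ-independent points, so each such coordinate is linear in λ; the λ² term in each signed area is a multiple of (B−F)×(B−F) = 0, so 2·[NTZ] and 2·[NKF] are each linear in λ. Evaluating at λ=0 and λ=1:
  2·[NTZ] = 1/8,   2·[NKF] = -1/12·λ + 1/12
So [NTZ]:[NKF] = (1/8) / (-1/12·λ + 1/12). Setting this equal to 9/4:
  1/8 = 9/4·(-1/12·λ + 1/12)  ⇒  λ = 1/3
Then r = λ/(1−λ) = (1/3)/(2/3) = 1/2. Check: with r = 1/2, E = (5/6, 1/12) and [NTZ]:[NKF] = 9/4 as required.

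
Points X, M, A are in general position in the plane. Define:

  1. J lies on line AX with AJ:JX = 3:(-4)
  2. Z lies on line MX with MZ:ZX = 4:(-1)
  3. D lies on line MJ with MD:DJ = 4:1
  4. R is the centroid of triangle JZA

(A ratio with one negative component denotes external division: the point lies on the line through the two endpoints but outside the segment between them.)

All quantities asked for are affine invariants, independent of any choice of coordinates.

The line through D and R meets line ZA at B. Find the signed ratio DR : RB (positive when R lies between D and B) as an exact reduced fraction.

Work in coordinates with X = (0, 0), M = (1, 0), A = (0, 1).
1. J lies on line AX with AJ:JX = 3:(-4) ⇒ J = (0, 4)
2. Z lies on line MX with MZ:ZX = 4:(-1) ⇒ Z = (-1/3, 0)
3. D lies on line MJ with MD:DJ = 4:1 ⇒ D = (1/5, 16/5)
4. R is the centroid of triangle JZA ⇒ R = (-1/9, 5/3)
line DR meets ZA at B = (-17/27, -8/9)
R = D + t·(B−D) with t = 3/8, so DR:RB = 3/8:5/8

DR:RB = 3/5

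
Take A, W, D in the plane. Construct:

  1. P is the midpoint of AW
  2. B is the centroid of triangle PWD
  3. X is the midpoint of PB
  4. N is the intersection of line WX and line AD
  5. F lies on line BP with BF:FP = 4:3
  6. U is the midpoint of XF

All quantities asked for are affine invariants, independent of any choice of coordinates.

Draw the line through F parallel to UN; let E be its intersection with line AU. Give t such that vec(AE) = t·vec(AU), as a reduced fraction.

t = 27/28

Set A = (0, 0), W = (1, 0), D = (0, 1); any affine frame gives the same invariant.
1. P is the midpoint of AW ⇒ P = (1/2, 0)
2. B is the centroid of triangle PWD ⇒ B = (1/2, 1/3)
3. X is the midpoint of PB ⇒ X = (1/2, 1/6)
4. N is the intersection of line WX and line AD ⇒ N = (0, 1/3)
5. F lies on line BP with BF:FP = 4:3 ⇒ F = (1/2, 1/7)
6. U is the midpoint of XF ⇒ U = (1/2, 13/84)
through F parallel to UN: direction (-1/2, 5/28); meets AU at E = (27/56, 117/784)
E = A + t·(U−A) with t = 27/28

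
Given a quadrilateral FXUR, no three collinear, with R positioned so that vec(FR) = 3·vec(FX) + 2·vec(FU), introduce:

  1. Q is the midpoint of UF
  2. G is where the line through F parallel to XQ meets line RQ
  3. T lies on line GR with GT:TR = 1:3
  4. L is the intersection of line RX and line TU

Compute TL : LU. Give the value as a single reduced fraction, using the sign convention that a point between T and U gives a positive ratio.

TL:LU = -21/32

Work in coordinates with F = (0, 0), X = (1, 0), U = (0, 1), R = (3, 2).
1. Q is the midpoint of UF ⇒ Q = (0, 1/2)
2. G is where the line through F parallel to XQ meets line RQ ⇒ G = (-1/2, 1/4)
3. T lies on line GR with GT:TR = 1:3 ⇒ T = (3/8, 11/16)
4. L is the intersection of line RX and line TU ⇒ L = (12/11, 1/11)
L = T + t·(U−T) with t = -21/11, so TL:LU = t:(1−t) = -21/11:32/11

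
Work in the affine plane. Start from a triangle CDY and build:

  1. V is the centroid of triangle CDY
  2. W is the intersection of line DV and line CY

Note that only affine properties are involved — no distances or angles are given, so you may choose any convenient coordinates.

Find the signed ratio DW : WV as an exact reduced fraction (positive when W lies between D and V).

DW:WV = -3

Set C = (0, 0), D = (1, 0), Y = (0, 1); any affine frame gives the same invariant.
1. V is the centroid of triangle CDY ⇒ V = (1/3, 1/3)
2. W is the intersection of line DV and line CY ⇒ W = (0, 1/2)
W = D + t·(V−D) with t = 3/2, so DW:WV = t:(1−t) = 3/2:-1/2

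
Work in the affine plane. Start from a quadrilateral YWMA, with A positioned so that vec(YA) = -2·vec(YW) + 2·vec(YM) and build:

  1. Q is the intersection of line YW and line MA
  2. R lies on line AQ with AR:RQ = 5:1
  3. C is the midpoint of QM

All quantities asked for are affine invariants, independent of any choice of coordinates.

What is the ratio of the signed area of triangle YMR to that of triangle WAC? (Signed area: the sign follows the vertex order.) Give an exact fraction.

[YMR]:[WAC] = 8/9

Choose coordinates Y = (0, 0), W = (1, 0), M = (0, 1), A = (-2, 2).
1. Q is the intersection of line YW and line MA ⇒ Q = (2, 0)
2. R lies on line AQ with AR:RQ = 5:1 ⇒ R = (4/3, 1/3)
3. C is the midpoint of QM ⇒ C = (1, 1/2)
2·[YMR] = -4/3, 2·[WAC] = -3/2
[YMR]:[WAC] = -4/3:-3/2 = 8/9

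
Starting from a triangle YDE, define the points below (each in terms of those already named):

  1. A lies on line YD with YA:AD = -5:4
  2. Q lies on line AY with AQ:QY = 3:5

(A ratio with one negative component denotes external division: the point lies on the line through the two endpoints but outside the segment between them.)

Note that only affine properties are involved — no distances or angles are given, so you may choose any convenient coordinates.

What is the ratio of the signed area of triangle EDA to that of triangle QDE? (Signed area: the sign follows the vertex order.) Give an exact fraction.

[EDA]:[QDE] = -32/17

Work in coordinates with Y = (0, 0), D = (1, 0), E = (0, 1).
1. A lies on line YD with YA:AD = -5:4 ⇒ A = (5, 0)
2. Q lies on line AY with AQ:QY = 3:5 ⇒ Q = (25/8, 0)
2·[EDA] = 4, 2·[QDE] = -17/8
[EDA]:[QDE] = 4:-17/8 = -32/17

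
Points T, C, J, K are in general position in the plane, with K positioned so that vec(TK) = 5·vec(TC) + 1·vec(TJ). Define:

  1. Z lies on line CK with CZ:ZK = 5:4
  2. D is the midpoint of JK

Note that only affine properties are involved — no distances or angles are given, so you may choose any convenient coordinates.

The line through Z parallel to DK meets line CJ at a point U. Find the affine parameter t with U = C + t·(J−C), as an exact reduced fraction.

t = 5/9

Assign T = (0, 0), C = (1, 0), J = (0, 1), K = (5, 1) — the answer is frame-independent, so this choice is without loss of generality.
1. Z lies on line CK with CZ:ZK = 5:4 ⇒ Z = (29/9, 5/9)
2. D is the midpoint of JK ⇒ D = (5/2, 1)
through Z parallel to DK: direction (5/2, 0); meets CJ at U = (4/9, 5/9)
U = C + t·(J−C) with t = 5/9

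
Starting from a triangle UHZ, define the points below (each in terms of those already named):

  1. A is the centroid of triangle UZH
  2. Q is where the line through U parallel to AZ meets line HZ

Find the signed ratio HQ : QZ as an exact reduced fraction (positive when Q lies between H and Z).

HQ:QZ = -2

Work in coordinates with U = (0, 0), H = (1, 0), Z = (0, 1).
1. A is the centroid of triangle UZH ⇒ A = (1/3, 1/3)
2. Q is where the line through U parallel to AZ meets line HZ ⇒ Q = (-1, 2)
Q = H + t·(Z−H) with t = 2, so HQ:QZ = t:(1−t) = 2:-1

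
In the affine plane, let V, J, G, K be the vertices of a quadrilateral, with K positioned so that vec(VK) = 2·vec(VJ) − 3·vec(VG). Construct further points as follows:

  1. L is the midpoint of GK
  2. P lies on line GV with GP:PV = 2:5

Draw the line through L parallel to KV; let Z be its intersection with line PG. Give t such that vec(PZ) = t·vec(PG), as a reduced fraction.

t = -3/4

Set V = (0, 0), J = (1, 0), G = (0, 1), K = (2, -3); any affine frame gives the same invariant.
1. L is the midpoint of GK ⇒ L = (1, -1)
2. P lies on line GV with GP:PV = 2:5 ⇒ P = (0, 5/7)
through L parallel to KV: direction (-2, 3); meets PG at Z = (0, 1/2)
Z = P + t·(G−P) with t = -3/4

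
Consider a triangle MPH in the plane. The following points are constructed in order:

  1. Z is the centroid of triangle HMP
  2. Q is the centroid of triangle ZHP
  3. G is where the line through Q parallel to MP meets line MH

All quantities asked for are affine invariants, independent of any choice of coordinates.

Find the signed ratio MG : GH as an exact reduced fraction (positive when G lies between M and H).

MG:GH = 4/5

Work in coordinates with M = (0, 0), P = (1, 0), H = (0, 1).
1. Z is the centroid of triangle HMP ⇒ Z = (1/3, 1/3)
2. Q is the centroid of triangle ZHP ⇒ Q = (4/9, 4/9)
3. G is where the line through Q parallel to MP meets line MH ⇒ G = (0, 4/9)
G = M + t·(H−M) with t = 4/9, so MG:GH = t:(1−t) = 4/9:5/9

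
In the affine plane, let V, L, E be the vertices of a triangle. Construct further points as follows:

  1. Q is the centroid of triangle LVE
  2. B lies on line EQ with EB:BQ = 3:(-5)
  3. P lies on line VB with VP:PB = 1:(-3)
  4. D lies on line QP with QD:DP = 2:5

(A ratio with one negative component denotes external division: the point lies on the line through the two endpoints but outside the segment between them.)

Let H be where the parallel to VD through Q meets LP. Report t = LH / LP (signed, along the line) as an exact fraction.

t = -6/29

Work in coordinates with V = (0, 0), L = (1, 0), E = (0, 1).
1. Q is the centroid of triangle LVE ⇒ Q = (1/3, 1/3)
2. B lies on line EQ with EB:BQ = 3:(-5) ⇒ B = (-1/2, 2)
3. P lies on line VB with VP:PB = 1:(-3) ⇒ P = (1/4, -1)
4. D lies on line QP with QD:DP = 2:5 ⇒ D = (13/42, -1/21)
through Q parallel to VD: direction (13/42, -1/21); meets LP at H = (67/58, 6/29)
H = L + t·(P−L) with t = -6/29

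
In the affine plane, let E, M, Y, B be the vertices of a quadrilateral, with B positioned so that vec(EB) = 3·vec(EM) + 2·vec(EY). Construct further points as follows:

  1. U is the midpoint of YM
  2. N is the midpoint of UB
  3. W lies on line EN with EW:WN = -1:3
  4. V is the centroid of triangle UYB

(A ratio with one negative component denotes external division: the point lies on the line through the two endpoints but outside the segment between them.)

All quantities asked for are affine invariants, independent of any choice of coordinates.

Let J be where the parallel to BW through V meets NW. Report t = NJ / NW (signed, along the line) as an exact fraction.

t = -29/9

Work in coordinates with E = (0, 0), M = (1, 0), Y = (0, 1), B = (3, 2).
1. U is the midpoint of YM ⇒ U = (1/2, 1/2)
2. N is the midpoint of UB ⇒ N = (7/4, 5/4)
3. W lies on line EN with EW:WN = -1:3 ⇒ W = (-7/8, -5/8)
4. V is the centroid of triangle UYB ⇒ V = (7/6, 7/6)
through V parallel to BW: direction (-31/8, -21/8); meets NW at J = (245/24, 175/24)
J = N + t·(W−N) with t = -29/9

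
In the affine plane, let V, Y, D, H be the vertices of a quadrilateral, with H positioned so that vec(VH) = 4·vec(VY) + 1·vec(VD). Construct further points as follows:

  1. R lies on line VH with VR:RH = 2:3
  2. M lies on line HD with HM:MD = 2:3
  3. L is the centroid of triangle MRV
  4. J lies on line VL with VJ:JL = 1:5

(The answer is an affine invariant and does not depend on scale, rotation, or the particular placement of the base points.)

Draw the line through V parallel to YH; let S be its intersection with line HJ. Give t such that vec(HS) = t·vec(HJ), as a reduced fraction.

t = 90/91

Choose coordinates V = (0, 0), Y = (1, 0), D = (0, 1), H = (4, 1).
1. R lies on line VH with VR:RH = 2:3 ⇒ R = (8/5, 2/5)
2. M lies on line HD with HM:MD = 2:3 ⇒ M = (12/5, 1)
3. L is the centroid of triangle MRV ⇒ L = (4/3, 7/15)
4. J lies on line VL with VJ:JL = 1:5 ⇒ J = (2/9, 7/90)
through V parallel to YH: direction (3, 1); meets HJ at S = (24/91, 8/91)
S = H + t·(J−H) with t = 90/91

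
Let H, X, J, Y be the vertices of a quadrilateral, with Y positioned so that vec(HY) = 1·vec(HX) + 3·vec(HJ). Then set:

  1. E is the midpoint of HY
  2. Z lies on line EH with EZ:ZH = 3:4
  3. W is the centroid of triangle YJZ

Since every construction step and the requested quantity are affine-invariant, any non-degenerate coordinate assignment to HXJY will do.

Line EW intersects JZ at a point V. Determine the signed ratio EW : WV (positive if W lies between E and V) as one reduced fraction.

Work in coordinates with H = (0, 0), X = (1, 0), J = (0, 1), Y = (1, 3).
1. E is the midpoint of HY ⇒ E = (1/2, 3/2)
2. Z lies on line EH with EZ:ZH = 3:4 ⇒ Z = (2/7, 6/7)
3. W is the centroid of triangle YJZ ⇒ W = (3/7, 34/21)
line EW meets JZ at V = (8/7, 3/7)
W = E + t·(V−E) with t = -1/9, so EW:WV = -1/9:10/9

EW:WV = -1/10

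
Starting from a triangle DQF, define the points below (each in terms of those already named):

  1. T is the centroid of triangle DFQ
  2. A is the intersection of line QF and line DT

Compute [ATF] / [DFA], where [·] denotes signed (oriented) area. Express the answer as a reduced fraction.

[ATF]:[DFA] = 1/3

Work in coordinates with D = (0, 0), Q = (1, 0), F = (0, 1).
1. T is the centroid of triangle DFQ ⇒ T = (1/3, 1/3)
2. A is the intersection of line QF and line DT ⇒ A = (1/2, 1/2)
2·[ATF] = -1/6, 2·[DFA] = -1/2
[ATF]:[DFA] = -1/6:-1/2 = 1/3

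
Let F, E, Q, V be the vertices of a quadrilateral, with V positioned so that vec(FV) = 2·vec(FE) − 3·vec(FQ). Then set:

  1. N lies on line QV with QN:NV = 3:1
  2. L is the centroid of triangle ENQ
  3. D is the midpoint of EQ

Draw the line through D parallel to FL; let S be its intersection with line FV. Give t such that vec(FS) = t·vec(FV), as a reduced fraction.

t = -7/22

Work in coordinates with F = (0, 0), E = (1, 0), Q = (0, 1), V = (2, -3).
1. N lies on line QV with QN:NV = 3:1 ⇒ N = (3/2, -2)
2. L is the centroid of triangle ENQ ⇒ L = (5/6, -1/3)
3. D is the midpoint of EQ ⇒ D = (1/2, 1/2)
through D parallel to FL: direction (5/6, -1/3); meets FV at S = (-7/11, 21/22)
S = F + t·(V−F) with t = -7/22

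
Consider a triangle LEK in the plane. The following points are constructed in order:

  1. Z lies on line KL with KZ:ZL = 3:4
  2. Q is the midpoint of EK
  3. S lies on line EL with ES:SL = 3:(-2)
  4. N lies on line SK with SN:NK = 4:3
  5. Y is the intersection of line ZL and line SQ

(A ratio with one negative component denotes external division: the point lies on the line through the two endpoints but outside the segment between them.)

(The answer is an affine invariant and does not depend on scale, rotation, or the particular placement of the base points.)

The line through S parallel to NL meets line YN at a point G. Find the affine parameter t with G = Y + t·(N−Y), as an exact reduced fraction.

t = 13/3

Choose coordinates L = (0, 0), E = (1, 0), K = (0, 1).
1. Z lies on line KL with KZ:ZL = 3:4 ⇒ Z = (0, 4/7)
2. Q is the midpoint of EK ⇒ Q = (1/2, 1/2)
3. S lies on line EL with ES:SL = 3:(-2) ⇒ S = (-2, 0)
4. N lies on line SK with SN:NK = 4:3 ⇒ N = (-6/7, 4/7)
5. Y is the intersection of line ZL and line SQ ⇒ Y = (0, 2/5)
through S parallel to NL: direction (6/7, -4/7); meets YN at G = (-26/7, 8/7)
G = Y + t·(N−Y) with t = 13/3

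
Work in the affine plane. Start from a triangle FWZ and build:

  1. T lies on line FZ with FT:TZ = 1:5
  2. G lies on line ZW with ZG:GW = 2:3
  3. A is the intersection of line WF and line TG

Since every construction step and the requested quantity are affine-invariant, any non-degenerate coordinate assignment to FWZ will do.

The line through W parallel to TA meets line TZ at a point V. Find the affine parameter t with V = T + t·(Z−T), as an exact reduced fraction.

t = -3/2

Work in coordinates with F = (0, 0), W = (1, 0), Z = (0, 1).
1. T lies on line FZ with FT:TZ = 1:5 ⇒ T = (0, 1/6)
2. G lies on line ZW with ZG:GW = 2:3 ⇒ G = (2/5, 3/5)
3. A is the intersection of line WF and line TG ⇒ A = (-2/13, 0)
through W parallel to TA: direction (-2/13, -1/6); meets TZ at V = (0, -13/12)
V = T + t·(Z−T) with t = -3/2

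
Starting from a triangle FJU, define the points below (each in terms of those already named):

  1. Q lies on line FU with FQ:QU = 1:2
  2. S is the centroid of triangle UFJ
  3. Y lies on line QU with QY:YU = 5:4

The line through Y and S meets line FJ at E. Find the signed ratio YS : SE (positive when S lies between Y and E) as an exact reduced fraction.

Assign F = (0, 0), J = (1, 0), U = (0, 1) — the answer is frame-independent, so this choice is without loss of generality.
1. Q lies on line FU with FQ:QU = 1:2 ⇒ Q = (0, 1/3)
2. S is the centroid of triangle UFJ ⇒ S = (1/3, 1/3)
3. Y lies on line QU with QY:YU = 5:4 ⇒ Y = (0, 19/27)
line YS meets FJ at E = (19/30, 0)
S = Y + t·(E−Y) with t = 10/19, so YS:SE = 10/19:9/19

YS:SE = 10/9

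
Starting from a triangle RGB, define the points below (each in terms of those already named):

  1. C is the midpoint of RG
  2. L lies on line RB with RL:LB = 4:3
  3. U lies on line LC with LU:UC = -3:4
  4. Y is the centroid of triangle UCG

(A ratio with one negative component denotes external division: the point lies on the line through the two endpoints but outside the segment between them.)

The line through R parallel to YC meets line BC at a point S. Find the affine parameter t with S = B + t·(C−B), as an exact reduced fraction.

Choose coordinates R = (0, 0), G = (1, 0), B = (0, 1).
1. C is the midpoint of RG ⇒ C = (1/2, 0)
2. L lies on line RB with RL:LB = 4:3 ⇒ L = (0, 4/7)
3. U lies on line LC with LU:UC = -3:4 ⇒ U = (-3/2, 16/7)
4. Y is the centroid of triangle UCG ⇒ Y = (0, 16/21)
through R parallel to YC: direction (1/2, -16/21); meets BC at S = (21/10, -16/5)
S = B + t·(C−B) with t = 21/5

t = 21/5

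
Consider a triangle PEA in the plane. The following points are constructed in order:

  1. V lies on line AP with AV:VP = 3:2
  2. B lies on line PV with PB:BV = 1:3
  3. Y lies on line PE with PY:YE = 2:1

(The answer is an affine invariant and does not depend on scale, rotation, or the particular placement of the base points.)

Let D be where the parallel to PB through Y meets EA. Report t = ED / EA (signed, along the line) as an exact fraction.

Work in coordinates with P = (0, 0), E = (1, 0), A = (0, 1).
1. V lies on line AP with AV:VP = 3:2 ⇒ V = (0, 2/5)
2. B lies on line PV with PB:BV = 1:3 ⇒ B = (0, 1/10)
3. Y lies on line PE with PY:YE = 2:1 ⇒ Y = (2/3, 0)
through Y parallel to PB: direction (0, 1/10); meets EA at D = (2/3, 1/3)
D = E + t·(A−E) with t = 1/3

t = 1/3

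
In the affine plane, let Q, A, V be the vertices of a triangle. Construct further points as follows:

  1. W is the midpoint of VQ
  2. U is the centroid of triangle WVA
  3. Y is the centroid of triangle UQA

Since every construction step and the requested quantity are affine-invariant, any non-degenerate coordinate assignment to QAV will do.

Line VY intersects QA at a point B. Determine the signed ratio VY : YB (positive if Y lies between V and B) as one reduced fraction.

VY:YB = 5

Assign Q = (0, 0), A = (1, 0), V = (0, 1) — the answer is frame-independent, so this choice is without loss of generality.
1. W is the midpoint of VQ ⇒ W = (0, 1/2)
2. U is the centroid of triangle WVA ⇒ U = (1/3, 1/2)
3. Y is the centroid of triangle UQA ⇒ Y = (4/9, 1/6)
line VY meets QA at B = (8/15, 0)
Y = V + t·(B−V) with t = 5/6, so VY:YB = 5/6:1/6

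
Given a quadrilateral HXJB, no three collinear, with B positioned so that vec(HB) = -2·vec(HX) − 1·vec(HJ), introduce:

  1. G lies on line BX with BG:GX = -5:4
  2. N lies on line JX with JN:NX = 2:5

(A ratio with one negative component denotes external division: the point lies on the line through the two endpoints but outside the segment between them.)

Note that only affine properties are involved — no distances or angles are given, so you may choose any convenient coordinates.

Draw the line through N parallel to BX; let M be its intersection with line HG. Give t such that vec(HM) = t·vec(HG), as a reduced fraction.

Choose coordinates H = (0, 0), X = (1, 0), J = (0, 1), B = (-2, -1).
1. G lies on line BX with BG:GX = -5:4 ⇒ G = (13, 4)
2. N lies on line JX with JN:NX = 2:5 ⇒ N = (2/7, 5/7)
through N parallel to BX: direction (3, 1); meets HG at M = (-169/7, -52/7)
M = H + t·(G−H) with t = -13/7

t = -13/7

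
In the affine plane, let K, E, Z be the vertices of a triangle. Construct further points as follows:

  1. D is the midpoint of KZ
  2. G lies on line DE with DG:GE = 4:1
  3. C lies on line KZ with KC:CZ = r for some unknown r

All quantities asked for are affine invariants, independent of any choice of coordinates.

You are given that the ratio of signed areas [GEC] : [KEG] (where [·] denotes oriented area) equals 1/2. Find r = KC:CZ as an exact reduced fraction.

Assign K = (0, 0), E = (1, 0), Z = (0, 1) — the answer is frame-independent, so this choice is without loss of generality.
1. D is the midpoint of KZ ⇒ D = (0, 1/2)
2. G lies on line DE with DG:GE = 4:1 ⇒ G = (4/5, 1/10)
3. With KC:CZ = r, write λ = r/(r+1) so C = K + λ·(Z−K); C is affine-linear in λ
Every point depending on C is an affine combination of C and λ-independent points, so each such coordinate is linear in λ; the λ² term in each signed area is a multiple of (Z−K)×(Z−K) = 0, so 2·[GEC] and 2·[KEG] are each linear in λ. Evaluating at λ=0 and λ=1:
  2·[GEC] = 1/5·λ − 1/10,   2·[KEG] = 1/10
So [GEC]:[KEG] = (1/5·λ − 1/10) / (1/10). Setting this equal to 1/2:
  1/5·λ − 1/10 = 1/2·(1/10)  ⇒  λ = 3/4
Then r = λ/(1−λ) = (3/4)/(1/4) = 3. Check: with r = 3, C = (0, 3/4) and [GEC]:[KEG] = 1/2 as required.

r = 3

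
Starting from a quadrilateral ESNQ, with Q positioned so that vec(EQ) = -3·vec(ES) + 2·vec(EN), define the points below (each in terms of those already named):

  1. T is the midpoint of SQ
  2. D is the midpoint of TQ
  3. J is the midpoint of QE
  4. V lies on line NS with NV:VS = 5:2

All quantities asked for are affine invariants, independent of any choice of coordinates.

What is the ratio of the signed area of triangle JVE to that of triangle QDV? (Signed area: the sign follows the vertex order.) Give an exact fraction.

[JVE]:[QDV] = -8

Assign E = (0, 0), S = (1, 0), N = (0, 1), Q = (-3, 2) — the answer is frame-independent, so this choice is without loss of generality.
1. T is the midpoint of SQ ⇒ T = (-1, 1)
2. D is the midpoint of TQ ⇒ D = (-2, 3/2)
3. J is the midpoint of QE ⇒ J = (-3/2, 1)
4. V lies on line NS with NV:VS = 5:2 ⇒ V = (5/7, 2/7)
2·[JVE] = -8/7, 2·[QDV] = 1/7
[JVE]:[QDV] = -8/7:1/7 = -8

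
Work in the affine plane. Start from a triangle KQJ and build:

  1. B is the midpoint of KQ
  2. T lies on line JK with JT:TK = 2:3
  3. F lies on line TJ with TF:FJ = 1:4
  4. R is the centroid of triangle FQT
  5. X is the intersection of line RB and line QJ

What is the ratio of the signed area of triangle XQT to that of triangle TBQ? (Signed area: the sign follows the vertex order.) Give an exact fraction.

Choose coordinates K = (0, 0), Q = (1, 0), J = (0, 1).
1. B is the midpoint of KQ ⇒ B = (1/2, 0)
2. T lies on line JK with JT:TK = 2:3 ⇒ T = (0, 3/5)
3. F lies on line TJ with TF:FJ = 1:4 ⇒ F = (0, 17/25)
4. R is the centroid of triangle FQT ⇒ R = (1/3, 32/75)
5. X is the intersection of line RB and line QJ ⇒ X = (7/39, 32/39)
2·[XQT] = -64/195, 2·[TBQ] = 3/10
[XQT]:[TBQ] = -64/195:3/10 = -128/117

[XQT]:[TBQ] = -128/117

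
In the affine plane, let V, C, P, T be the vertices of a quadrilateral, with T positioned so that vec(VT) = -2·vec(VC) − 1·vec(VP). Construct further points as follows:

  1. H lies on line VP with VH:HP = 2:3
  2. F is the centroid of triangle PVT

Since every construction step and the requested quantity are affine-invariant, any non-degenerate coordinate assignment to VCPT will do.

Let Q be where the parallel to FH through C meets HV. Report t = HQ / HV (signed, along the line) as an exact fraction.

t = 5/2

Assign V = (0, 0), C = (1, 0), P = (0, 1), T = (-2, -1) — the answer is frame-independent, so this choice is without loss of generality.
1. H lies on line VP with VH:HP = 2:3 ⇒ H = (0, 2/5)
2. F is the centroid of triangle PVT ⇒ F = (-2/3, 0)
through C parallel to FH: direction (2/3, 2/5); meets HV at Q = (0, -3/5)
Q = H + t·(V−H) with t = 5/2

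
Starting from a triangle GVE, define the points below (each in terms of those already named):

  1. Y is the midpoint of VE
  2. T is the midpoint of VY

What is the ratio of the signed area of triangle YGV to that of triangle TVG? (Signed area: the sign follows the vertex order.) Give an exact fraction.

[YGV]:[TVG] = -2

Choose coordinates G = (0, 0), V = (1, 0), E = (0, 1).
1. Y is the midpoint of VE ⇒ Y = (1/2, 1/2)
2. T is the midpoint of VY ⇒ T = (3/4, 1/4)
2·[YGV] = 1/2, 2·[TVG] = -1/4
[YGV]:[TVG] = 1/2:-1/4 = -2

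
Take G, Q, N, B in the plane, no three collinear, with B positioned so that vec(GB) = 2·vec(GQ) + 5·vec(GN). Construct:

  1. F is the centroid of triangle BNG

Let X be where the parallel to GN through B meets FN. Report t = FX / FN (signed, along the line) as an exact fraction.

t = -2

Work in coordinates with G = (0, 0), Q = (1, 0), N = (0, 1), B = (2, 5).
1. F is the centroid of triangle BNG ⇒ F = (2/3, 2)
through B parallel to GN: direction (0, 1); meets FN at X = (2, 4)
X = F + t·(N−F) with t = -2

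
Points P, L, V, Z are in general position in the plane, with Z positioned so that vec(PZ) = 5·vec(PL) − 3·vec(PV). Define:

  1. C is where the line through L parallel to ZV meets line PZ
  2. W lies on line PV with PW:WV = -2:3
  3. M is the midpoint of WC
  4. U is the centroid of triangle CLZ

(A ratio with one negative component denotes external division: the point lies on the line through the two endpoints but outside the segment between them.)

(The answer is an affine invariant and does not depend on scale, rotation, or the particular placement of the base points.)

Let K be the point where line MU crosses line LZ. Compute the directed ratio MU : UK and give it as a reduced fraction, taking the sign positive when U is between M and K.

MU:UK = 28

Assign P = (0, 0), L = (1, 0), V = (0, 1), Z = (5, -3) — the answer is frame-independent, so this choice is without loss of generality.
1. C is where the line through L parallel to ZV meets line PZ ⇒ C = (4, -12/5)
2. W lies on line PV with PW:WV = -2:3 ⇒ W = (0, -2)
3. M is the midpoint of WC ⇒ M = (2, -11/5)
4. U is the centroid of triangle CLZ ⇒ U = (10/3, -9/5)
line MU meets LZ at K = (71/21, -25/14)
U = M + t·(K−M) with t = 28/29, so MU:UK = 28/29:1/29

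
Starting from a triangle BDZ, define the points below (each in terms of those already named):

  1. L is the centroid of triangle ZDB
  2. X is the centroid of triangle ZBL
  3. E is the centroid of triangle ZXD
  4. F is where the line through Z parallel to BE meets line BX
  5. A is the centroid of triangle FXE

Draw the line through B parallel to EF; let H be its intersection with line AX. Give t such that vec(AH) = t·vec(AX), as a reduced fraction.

t = 23/14

Choose coordinates B = (0, 0), D = (1, 0), Z = (0, 1).
1. L is the centroid of triangle ZDB ⇒ L = (1/3, 1/3)
2. X is the centroid of triangle ZBL ⇒ X = (1/9, 4/9)
3. E is the centroid of triangle ZXD ⇒ E = (10/27, 13/27)
4. F is where the line through Z parallel to BE meets line BX ⇒ F = (10/27, 40/27)
5. A is the centroid of triangle FXE ⇒ A = (23/81, 65/81)
through B parallel to EF: direction (0, 1); meets AX at H = (0, 3/14)
H = A + t·(X−A) with t = 23/14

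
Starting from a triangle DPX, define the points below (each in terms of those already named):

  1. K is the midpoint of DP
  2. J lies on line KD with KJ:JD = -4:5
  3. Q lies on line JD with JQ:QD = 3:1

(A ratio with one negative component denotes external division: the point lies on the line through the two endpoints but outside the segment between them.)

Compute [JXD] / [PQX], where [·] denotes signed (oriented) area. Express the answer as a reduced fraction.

Choose coordinates D = (0, 0), P = (1, 0), X = (0, 1).
1. K is the midpoint of DP ⇒ K = (1/2, 0)
2. J lies on line KD with KJ:JD = -4:5 ⇒ J = (5/2, 0)
3. Q lies on line JD with JQ:QD = 3:1 ⇒ Q = (5/8, 0)
2·[JXD] = 5/2, 2·[PQX] = -3/8
[JXD]:[PQX] = 5/2:-3/8 = -20/3

[JXD]:[PQX] = -20/3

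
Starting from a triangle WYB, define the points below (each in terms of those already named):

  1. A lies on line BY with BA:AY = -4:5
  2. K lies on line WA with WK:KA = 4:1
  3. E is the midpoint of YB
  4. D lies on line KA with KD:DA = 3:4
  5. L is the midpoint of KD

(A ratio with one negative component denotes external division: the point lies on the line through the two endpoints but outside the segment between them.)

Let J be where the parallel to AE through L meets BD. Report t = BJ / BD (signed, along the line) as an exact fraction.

t = 11/8

Work in coordinates with W = (0, 0), Y = (1, 0), B = (0, 1).
1. A lies on line BY with BA:AY = -4:5 ⇒ A = (-4, 5)
2. K lies on line WA with WK:KA = 4:1 ⇒ K = (-16/5, 4)
3. E is the midpoint of YB ⇒ E = (1/2, 1/2)
4. D lies on line KA with KD:DA = 3:4 ⇒ D = (-124/35, 31/7)
5. L is the midpoint of KD ⇒ L = (-118/35, 59/14)
through L parallel to AE: direction (9/2, -9/2); meets BD at J = (-341/70, 40/7)
J = B + t·(D−B) with t = 11/8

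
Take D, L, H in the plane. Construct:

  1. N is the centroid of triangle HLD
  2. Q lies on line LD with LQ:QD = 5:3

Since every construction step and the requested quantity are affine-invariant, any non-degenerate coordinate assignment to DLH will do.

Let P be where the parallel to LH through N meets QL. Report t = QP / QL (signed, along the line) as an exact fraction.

Assign D = (0, 0), L = (1, 0), H = (0, 1) — the answer is frame-independent, so this choice is without loss of generality.
1. N is the centroid of triangle HLD ⇒ N = (1/3, 1/3)
2. Q lies on line LD with LQ:QD = 5:3 ⇒ Q = (3/8, 0)
through N parallel to LH: direction (-1, 1); meets QL at P = (2/3, 0)
P = Q + t·(L−Q) with t = 7/15

t = 7/15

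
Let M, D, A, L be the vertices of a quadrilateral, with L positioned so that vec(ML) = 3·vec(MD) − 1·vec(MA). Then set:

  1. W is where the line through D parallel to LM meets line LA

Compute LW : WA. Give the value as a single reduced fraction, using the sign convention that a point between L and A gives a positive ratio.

LW:WA = 1/2

Work in coordinates with M = (0, 0), D = (1, 0), A = (0, 1), L = (3, -1).
1. W is where the line through D parallel to LM meets line LA ⇒ W = (2, -1/3)
W = L + t·(A−L) with t = 1/3, so LW:WA = t:(1−t) = 1/3:2/3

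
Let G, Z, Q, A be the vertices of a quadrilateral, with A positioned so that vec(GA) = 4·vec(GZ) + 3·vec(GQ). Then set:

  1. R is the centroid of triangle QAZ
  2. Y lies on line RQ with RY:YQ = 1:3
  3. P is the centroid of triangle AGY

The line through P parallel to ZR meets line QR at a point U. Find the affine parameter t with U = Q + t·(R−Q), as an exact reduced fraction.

Set G = (0, 0), Z = (1, 0), Q = (0, 1), A = (4, 3); any affine frame gives the same invariant.
1. R is the centroid of triangle QAZ ⇒ R = (5/3, 4/3)
2. Y lies on line RQ with RY:YQ = 1:3 ⇒ Y = (5/4, 5/4)
3. P is the centroid of triangle AGY ⇒ P = (7/4, 17/12)
through P parallel to ZR: direction (2/3, 4/3); meets QR at U = (185/108, 145/108)
U = Q + t·(R−Q) with t = 37/36

t = 37/36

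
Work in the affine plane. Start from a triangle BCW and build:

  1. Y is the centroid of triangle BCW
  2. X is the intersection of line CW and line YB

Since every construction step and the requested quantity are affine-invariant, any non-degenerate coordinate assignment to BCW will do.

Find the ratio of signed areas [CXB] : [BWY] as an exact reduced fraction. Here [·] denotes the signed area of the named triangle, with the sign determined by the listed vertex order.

[CXB]:[BWY] = -3/2

Choose coordinates B = (0, 0), C = (1, 0), W = (0, 1).
1. Y is the centroid of triangle BCW ⇒ Y = (1/3, 1/3)
2. X is the intersection of line CW and line YB ⇒ X = (1/2, 1/2)
2·[CXB] = 1/2, 2·[BWY] = -1/3
[CXB]:[BWY] = 1/2:-1/3 = -3/2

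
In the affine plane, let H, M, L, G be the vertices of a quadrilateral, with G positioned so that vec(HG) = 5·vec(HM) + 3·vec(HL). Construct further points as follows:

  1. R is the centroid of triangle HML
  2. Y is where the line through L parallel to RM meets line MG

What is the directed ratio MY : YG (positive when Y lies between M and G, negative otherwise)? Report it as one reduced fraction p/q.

Set H = (0, 0), M = (1, 0), L = (0, 1), G = (5, 3); any affine frame gives the same invariant.
1. R is the centroid of triangle HML ⇒ R = (1/3, 1/3)
2. Y is where the line through L parallel to RM meets line MG ⇒ Y = (7/5, 3/10)
Y = M + t·(G−M) with t = 1/10, so MY:YG = t:(1−t) = 1/10:9/10

MY:YG = 1/9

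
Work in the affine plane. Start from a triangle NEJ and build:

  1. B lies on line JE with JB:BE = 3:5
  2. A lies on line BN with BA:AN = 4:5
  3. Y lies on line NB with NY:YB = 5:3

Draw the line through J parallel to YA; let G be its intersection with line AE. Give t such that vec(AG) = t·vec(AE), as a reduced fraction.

Work in coordinates with N = (0, 0), E = (1, 0), J = (0, 1).
1. B lies on line JE with JB:BE = 3:5 ⇒ B = (3/8, 5/8)
2. A lies on line BN with BA:AN = 4:5 ⇒ A = (5/24, 25/72)
3. Y lies on line NB with NY:YB = 5:3 ⇒ Y = (15/64, 25/64)
through J parallel to YA: direction (-5/192, -25/576); meets AE at G = (-4/15, 5/9)
G = A + t·(E−A) with t = -3/5

t = -3/5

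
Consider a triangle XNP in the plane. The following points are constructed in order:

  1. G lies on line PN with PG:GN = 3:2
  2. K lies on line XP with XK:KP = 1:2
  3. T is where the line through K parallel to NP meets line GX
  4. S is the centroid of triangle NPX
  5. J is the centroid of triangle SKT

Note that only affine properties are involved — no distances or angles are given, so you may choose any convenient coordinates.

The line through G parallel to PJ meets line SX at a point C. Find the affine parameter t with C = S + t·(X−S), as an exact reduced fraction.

Assign X = (0, 0), N = (1, 0), P = (0, 1) — the answer is frame-independent, so this choice is without loss of generality.
1. G lies on line PN with PG:GN = 3:2 ⇒ G = (3/5, 2/5)
2. K lies on line XP with XK:KP = 1:2 ⇒ K = (0, 1/3)
3. T is where the line through K parallel to NP meets line GX ⇒ T = (1/5, 2/15)
4. S is the centroid of triangle NPX ⇒ S = (1/3, 1/3)
5. J is the centroid of triangle SKT ⇒ J = (8/45, 4/15)
through G parallel to PJ: direction (8/45, -11/15); meets SX at C = (23/41, 23/41)
C = S + t·(X−S) with t = -28/41

t = -28/41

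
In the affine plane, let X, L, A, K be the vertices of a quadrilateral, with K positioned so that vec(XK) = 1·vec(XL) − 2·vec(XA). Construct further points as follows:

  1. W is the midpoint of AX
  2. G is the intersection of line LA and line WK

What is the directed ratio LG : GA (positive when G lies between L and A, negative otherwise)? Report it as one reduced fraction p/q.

Choose coordinates X = (0, 0), L = (1, 0), A = (0, 1), K = (1, -2).
1. W is the midpoint of AX ⇒ W = (0, 1/2)
2. G is the intersection of line LA and line WK ⇒ G = (-1/3, 4/3)
G = L + t·(A−L) with t = 4/3, so LG:GA = t:(1−t) = 4/3:-1/3

LG:GA = -4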